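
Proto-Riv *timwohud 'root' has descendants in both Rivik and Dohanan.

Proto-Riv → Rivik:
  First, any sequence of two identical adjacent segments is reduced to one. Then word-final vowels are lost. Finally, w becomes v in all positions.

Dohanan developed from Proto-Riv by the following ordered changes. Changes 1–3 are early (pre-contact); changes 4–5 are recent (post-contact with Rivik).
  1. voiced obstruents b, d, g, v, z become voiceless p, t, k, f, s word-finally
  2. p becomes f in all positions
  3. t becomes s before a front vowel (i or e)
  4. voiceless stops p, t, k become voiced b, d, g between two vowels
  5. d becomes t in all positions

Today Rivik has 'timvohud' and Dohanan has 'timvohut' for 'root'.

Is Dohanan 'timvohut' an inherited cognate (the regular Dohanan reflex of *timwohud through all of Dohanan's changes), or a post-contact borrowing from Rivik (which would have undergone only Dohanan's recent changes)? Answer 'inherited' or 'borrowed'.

If inherited, *timwohud would pass through all of Dohanan's changes:
Dohanan: *timwohud
  timwohud → timwohut   [final devoicing]
  timwohut (rule 2 does not apply)
  timwohut → simwohut   [palatalisation]
  simwohut (rule 4 does not apply)
  simwohut (rule 5 does not apply)
  giving Dohanan simwohut.
If borrowed from Rivik 'timvohud' after the early changes, it would undergo only the recent ones:
  rule 4 (intervocalic voicing): no change (timvohud)
  rule 5 (unconditioned shift): timvohud → timvohut
  ⇒ as a loan: timvohut
Dohanan 'timvohut' matches the loan outcome 'timvohut', not the inherited 'simwohut' — it skipped the early Dohanan changes, so it was borrowed from Rivik.

borrowed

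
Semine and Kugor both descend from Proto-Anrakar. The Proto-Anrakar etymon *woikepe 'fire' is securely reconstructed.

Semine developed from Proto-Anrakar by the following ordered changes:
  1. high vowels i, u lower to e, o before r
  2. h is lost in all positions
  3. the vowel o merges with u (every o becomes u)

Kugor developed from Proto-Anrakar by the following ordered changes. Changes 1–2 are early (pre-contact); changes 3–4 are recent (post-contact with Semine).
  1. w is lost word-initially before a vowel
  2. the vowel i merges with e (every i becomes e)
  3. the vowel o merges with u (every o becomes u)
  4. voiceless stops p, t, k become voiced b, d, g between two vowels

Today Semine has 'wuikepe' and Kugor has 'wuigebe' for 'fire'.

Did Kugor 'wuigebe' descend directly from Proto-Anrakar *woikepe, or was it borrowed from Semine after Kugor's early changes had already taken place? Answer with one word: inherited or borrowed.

borrowed

If inherited, *woikepe would pass through all of Kugor's changes:
Kugor: *woikepe
  woikepe → oikepe   [glide loss]
  oikepe → oekepe   [vowel merger]
  oekepe → uekepe   [vowel merger]
  uekepe → uegebe   [intervocalic voicing]
  giving Kugor uegebe.
If borrowed from Semine 'wuikepe' after the early changes, it would undergo only the recent ones:
  rule 3 (vowel merger): no change (wuikepe)
  rule 4 (intervocalic voicing): wuikepe → wuigebe
  ⇒ as a loan: wuigebe
Kugor 'wuigebe' matches the loan outcome 'wuigebe', not the inherited 'uegebe' — it skipped the early Kugor changes, so it was borrowed from Semine.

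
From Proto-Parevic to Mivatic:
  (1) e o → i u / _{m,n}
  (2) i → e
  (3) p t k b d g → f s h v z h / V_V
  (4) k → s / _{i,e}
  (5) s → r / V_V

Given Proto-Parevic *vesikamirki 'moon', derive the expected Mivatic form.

Mivatic: *vesikamirki
  vesikamirki (rule 1 does not apply)
  vesikamirki → vesekamerke   [vowel merger]
  vesekamerke → vesehamerke   [intervocalic lenition]
  vesehamerke → vesehamerse   [palatalisation]
  vesehamerse → verehamerse   [rhotacism]
  giving Mivatic verehamerse.

verehamerse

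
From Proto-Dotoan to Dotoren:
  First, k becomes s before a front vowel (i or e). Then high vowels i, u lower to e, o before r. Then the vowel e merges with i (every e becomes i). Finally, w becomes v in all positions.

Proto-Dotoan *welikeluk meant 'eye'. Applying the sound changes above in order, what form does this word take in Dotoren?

vilisiluk

Dotoren: *welikeluk > weliseluk > wilisiluk > vilisiluk  (by palatalisation, vowel merger, unconditioned shift)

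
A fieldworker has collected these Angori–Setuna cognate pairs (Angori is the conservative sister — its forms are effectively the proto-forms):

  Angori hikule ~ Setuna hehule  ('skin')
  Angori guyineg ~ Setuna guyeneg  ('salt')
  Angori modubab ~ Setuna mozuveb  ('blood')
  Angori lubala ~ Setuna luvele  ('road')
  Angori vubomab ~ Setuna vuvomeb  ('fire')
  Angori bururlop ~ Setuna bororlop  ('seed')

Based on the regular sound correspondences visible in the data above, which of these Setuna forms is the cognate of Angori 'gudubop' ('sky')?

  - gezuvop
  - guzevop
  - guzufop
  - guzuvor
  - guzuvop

modubab ~ mozuveb — Angori d corresponds to Setuna z between vowels (before a back vowel).
vubomab ~ vuvomeb — Angori b corresponds to Setuna v between vowels (before a back vowel).
Applying these to Angori 'gudubop':
  gudubop → guzubop   (d→z between vowels (before a back vowel))
  guzubop → guzuvop   (b→v between vowels (before a back vowel))
So the Setuna cognate is 'guzuvop'.

guzuvop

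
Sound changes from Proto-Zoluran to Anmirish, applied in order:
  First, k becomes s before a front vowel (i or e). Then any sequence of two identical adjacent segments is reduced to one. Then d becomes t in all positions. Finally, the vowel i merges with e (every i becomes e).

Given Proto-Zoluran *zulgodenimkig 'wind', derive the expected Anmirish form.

Anmirish: start from *zulgodenimkig.
  rule 1 (palatalisation): zulgodenimkig → zulgodenimsig
  rule 2: no change — zulgodenimsig
  rule 3 (unconditioned shift): zulgodenimsig → zulgotenimsig
  rule 4 (vowel merger): zulgotenimsig → zulgotenemseg
  ⇒ Anmirish zulgotenemseg

zulgotenemseg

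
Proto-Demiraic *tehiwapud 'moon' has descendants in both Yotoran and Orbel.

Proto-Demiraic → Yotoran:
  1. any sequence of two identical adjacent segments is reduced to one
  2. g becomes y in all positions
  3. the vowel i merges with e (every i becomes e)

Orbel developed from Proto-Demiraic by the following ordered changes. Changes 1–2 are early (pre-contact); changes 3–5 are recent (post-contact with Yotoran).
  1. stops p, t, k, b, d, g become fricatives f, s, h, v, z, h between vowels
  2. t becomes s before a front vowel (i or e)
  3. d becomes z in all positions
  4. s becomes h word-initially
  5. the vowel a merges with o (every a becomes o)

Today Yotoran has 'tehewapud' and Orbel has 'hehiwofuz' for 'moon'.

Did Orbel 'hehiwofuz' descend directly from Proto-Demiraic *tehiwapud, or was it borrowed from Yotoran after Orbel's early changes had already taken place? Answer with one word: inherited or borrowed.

If inherited, *tehiwapud would pass through all of Orbel's changes:
Orbel: start from *tehiwapud.
  rule 1 (intervocalic lenition): tehiwapud → tehiwafud
  rule 2 (palatalisation): tehiwafud → sehiwafud
  rule 3 (unconditioned shift): sehiwafud → sehiwafuz
  rule 4 (debuccalisation): sehiwafuz → hehiwafuz
  rule 5 (vowel merger): hehiwafuz → hehiwofuz
  ⇒ Orbel hehiwofuz
If borrowed from Yotoran 'tehewapud' after the early changes, it would undergo only the recent ones:
  rule 3 (unconditioned shift): tehewapud → tehewapuz
  rule 4 (debuccalisation): no change (tehewapuz)
  rule 5 (vowel merger): tehewapuz → tehewopuz
  ⇒ as a loan: tehewopuz
Orbel 'hehiwofuz' matches the inherited outcome exactly, so it is an inherited cognate, not a loan.

inherited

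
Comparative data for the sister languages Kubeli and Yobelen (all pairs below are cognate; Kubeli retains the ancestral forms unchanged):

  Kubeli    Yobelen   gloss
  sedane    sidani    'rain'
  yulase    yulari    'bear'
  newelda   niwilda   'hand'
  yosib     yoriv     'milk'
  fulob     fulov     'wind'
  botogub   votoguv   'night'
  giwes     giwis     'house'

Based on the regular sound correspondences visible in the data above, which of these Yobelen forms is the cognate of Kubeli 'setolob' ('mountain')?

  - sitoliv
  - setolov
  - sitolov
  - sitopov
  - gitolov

sedane ~ sidani, newelda ~ niwilda — Kubeli e corresponds to Yobelen i after a consonant, before a consonant other than r, m, n, p, b, f, v.
yosib ~ yoriv, fulob ~ fulov — Kubeli b corresponds to Yobelen v word-finally.
Applying these to Kubeli 'setolob':
  setolob → sitolob   (e→i after a consonant, before a consonant other than r, m, n, p, b, f, v)
  sitolob → sitolov   (b→v word-finally)
So the Yobelen cognate is 'sitolov'.

sitolov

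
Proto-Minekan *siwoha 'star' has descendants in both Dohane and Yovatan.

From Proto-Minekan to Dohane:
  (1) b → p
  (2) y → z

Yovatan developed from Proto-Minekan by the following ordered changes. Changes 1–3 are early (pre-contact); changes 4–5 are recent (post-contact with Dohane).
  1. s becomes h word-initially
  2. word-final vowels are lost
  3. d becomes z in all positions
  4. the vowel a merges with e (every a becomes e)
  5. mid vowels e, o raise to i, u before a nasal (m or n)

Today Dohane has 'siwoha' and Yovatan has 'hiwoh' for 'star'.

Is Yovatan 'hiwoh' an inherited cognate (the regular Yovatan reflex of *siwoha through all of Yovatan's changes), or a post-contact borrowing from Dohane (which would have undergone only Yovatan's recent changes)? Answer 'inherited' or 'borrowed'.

If inherited, *siwoha would pass through all of Yovatan's changes:
Yovatan: *siwoha
  siwoha → hiwoha   [debuccalisation]
  hiwoha → hiwoh   [apocope]
  hiwoh (rule 3 does not apply)
  hiwoh (rule 4 does not apply)
  hiwoh (rule 5 does not apply)
  giving Yovatan hiwoh.
If borrowed from Dohane 'siwoha' after the early changes, it would undergo only the recent ones:
  rule 4 (vowel merger): siwoha → siwohe
  rule 5 (pre-nasal raising): no change (siwohe)
  ⇒ as a loan: siwohe
Yovatan 'hiwoh' matches the inherited outcome exactly, so it is an inherited cognate, not a loan.

inherited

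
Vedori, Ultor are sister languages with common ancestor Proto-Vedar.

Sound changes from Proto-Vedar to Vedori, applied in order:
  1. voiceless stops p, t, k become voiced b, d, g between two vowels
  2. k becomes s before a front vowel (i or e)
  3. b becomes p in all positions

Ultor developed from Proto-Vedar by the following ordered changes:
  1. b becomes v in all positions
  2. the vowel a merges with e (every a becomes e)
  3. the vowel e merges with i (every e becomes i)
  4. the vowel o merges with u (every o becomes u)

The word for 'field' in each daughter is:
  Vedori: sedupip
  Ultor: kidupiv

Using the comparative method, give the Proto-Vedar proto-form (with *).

Position 7: Vedori has p, Ultor has v. Taking the neighbouring segments as reconstructed: Vedori p could go back to *p or *b; Ultor v could go back to *b or *v — the one source consistent with every daughter is *b.
Position 2: Vedori has e, Ultor has i. Vedori preserves e here (none of its changes turn any other segment into e), so the proto-segment is *e.
Verify the candidate proto-form against each daughter:
Vedori: start from *kedupib.
  rule 1 (intervocalic voicing): kedupib → kedubib
  rule 2 (palatalisation): kedubib → sedubib
  rule 3 (unconditioned shift): sedubib → sedupip
  ⇒ Vedori sedupip
Ultor: *kedupib
  kedupib → kedupiv   [unconditioned shift]
  kedupiv (rule 2 does not apply)
  kedupiv → kidupiv   [vowel merger]
  kidupiv (rule 4 does not apply)
  giving Ultor kidupiv.
*kedupib is the unique common source.

*kedupib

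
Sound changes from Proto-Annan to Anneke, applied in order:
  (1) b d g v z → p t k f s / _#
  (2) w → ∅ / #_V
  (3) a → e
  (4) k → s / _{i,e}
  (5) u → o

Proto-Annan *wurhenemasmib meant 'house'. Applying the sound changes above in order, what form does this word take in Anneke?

Anneke: start from *wurhenemasmib.
  rule 1 (final devoicing): wurhenemasmib → wurhenemasmip
  rule 2 (glide loss): wurhenemasmip → urhenemasmip
  rule 3 (vowel merger): urhenemasmip → urhenemesmip
  rule 4: no change — urhenemesmip
  rule 5 (vowel merger): urhenemesmip → orhenemesmip
  ⇒ Anneke orhenemesmip

orhenemesmip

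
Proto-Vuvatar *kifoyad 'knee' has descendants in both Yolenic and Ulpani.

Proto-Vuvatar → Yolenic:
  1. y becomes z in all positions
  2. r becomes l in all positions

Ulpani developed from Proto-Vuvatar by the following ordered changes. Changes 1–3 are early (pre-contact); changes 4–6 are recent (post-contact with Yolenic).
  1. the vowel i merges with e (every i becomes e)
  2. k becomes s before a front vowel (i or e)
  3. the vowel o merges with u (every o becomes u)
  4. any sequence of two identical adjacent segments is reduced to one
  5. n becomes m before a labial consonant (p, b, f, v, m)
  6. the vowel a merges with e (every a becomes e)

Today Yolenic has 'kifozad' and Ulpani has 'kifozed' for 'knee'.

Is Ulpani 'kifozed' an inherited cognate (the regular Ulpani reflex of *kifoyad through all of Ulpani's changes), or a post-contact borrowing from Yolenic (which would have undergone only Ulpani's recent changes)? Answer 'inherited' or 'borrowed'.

borrowed

If inherited, *kifoyad would pass through all of Ulpani's changes:
Ulpani: *kifoyad > kefoyad > sefoyad > sefuyad > sefuyed  (by vowel merger, palatalisation, vowel merger, vowel merger)
If borrowed from Yolenic 'kifozad' after the early changes, it would undergo only the recent ones:
  rule 4 (degemination): no change (kifozad)
  rule 5 (nasal place assimilation): no change (kifozad)
  rule 6 (vowel merger): kifozad → kifozed
  ⇒ as a loan: kifozed
Ulpani 'kifozed' matches the loan outcome 'kifozed', not the inherited 'sefuyed' — it skipped the early Ulpani changes, so it was borrowed from Yolenic.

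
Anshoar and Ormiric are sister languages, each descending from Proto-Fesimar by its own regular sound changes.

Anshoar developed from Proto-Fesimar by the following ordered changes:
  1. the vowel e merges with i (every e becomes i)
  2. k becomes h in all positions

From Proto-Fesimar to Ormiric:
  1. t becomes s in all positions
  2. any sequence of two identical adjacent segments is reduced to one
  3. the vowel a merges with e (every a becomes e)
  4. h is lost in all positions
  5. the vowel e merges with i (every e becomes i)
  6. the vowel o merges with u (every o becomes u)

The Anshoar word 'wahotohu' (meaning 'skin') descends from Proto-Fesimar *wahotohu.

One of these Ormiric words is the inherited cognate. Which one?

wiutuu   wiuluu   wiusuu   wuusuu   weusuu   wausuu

wiusuu

Ormiric: *wahotohu > wahosohu > wehosohu > weosou > wiosou > wiusuu  (by unconditioned shift, vowel merger, h-loss, vowel merger, vowel merger)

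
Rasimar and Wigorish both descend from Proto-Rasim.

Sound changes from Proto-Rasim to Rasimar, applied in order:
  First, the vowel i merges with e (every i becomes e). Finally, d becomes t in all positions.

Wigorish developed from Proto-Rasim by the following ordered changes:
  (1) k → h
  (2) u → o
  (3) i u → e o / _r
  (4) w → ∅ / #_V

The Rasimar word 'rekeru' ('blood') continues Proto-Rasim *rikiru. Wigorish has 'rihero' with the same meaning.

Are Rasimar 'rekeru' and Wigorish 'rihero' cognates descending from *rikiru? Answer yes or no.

Derive the expected Wigorish reflex of *rikiru:
Wigorish: *rikiru
  rikiru → rihiru   [unconditioned shift]
  rihiru → rihiro   [vowel merger]
  rihiro → rihero   [pre-rhotic lowering]
  rihero (rule 4 does not apply)
  giving Wigorish rihero.
Wigorish 'rihero' matches the regular reflex exactly, so the pair is cognate.

yes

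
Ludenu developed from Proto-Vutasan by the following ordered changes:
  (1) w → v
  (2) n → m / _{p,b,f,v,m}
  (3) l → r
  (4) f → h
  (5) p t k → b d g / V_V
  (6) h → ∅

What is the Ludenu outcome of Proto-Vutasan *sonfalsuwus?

Ludenu: start from *sonfalsuwus.
  rule 1 (unconditioned shift): sonfalsuwus → sonfalsuvus
  rule 2 (nasal place assimilation): sonfalsuvus → somfalsuvus
  rule 3 (unconditioned shift): somfalsuvus → somfarsuvus
  rule 4 (unconditioned shift): somfarsuvus → somharsuvus
  rule 5: no change — somharsuvus
  rule 6 (h-loss): somharsuvus → somarsuvus
  ⇒ Ludenu somarsuvus

somarsuvus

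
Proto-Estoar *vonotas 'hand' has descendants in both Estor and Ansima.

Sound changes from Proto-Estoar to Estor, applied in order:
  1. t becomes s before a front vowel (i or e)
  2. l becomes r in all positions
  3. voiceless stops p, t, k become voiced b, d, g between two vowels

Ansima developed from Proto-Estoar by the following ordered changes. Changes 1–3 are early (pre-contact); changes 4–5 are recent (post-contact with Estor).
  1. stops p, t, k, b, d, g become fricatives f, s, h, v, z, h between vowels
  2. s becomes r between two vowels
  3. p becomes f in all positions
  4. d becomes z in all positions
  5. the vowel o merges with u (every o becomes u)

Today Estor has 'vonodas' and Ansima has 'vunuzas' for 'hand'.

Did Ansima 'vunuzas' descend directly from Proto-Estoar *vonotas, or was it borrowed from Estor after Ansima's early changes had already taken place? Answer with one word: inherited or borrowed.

borrowed

If inherited, *vonotas would pass through all of Ansima's changes:
Ansima: *vonotas > vonosas > vonoras > vunuras  (by intervocalic lenition, rhotacism, vowel merger)
If borrowed from Estor 'vonodas' after the early changes, it would undergo only the recent ones:
  rule 4 (unconditioned shift): vonodas → vonozas
  rule 5 (vowel merger): vonozas → vunuzas
  ⇒ as a loan: vunuzas
Ansima 'vunuzas' matches the loan outcome 'vunuzas', not the inherited 'vunuras' — it skipped the early Ansima changes, so it was borrowed from Estor.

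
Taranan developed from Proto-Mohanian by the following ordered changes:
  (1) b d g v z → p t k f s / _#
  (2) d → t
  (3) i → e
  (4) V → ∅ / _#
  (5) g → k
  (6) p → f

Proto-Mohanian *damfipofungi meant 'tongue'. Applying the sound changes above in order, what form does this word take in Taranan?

tamfefofunk

Taranan: start from *damfipofungi.
  rule 1: no change — damfipofungi
  rule 2 (unconditioned shift): damfipofungi → tamfipofungi
  rule 3 (vowel merger): tamfipofungi → tamfepofunge
  rule 4 (apocope): tamfepofunge → tamfepofung
  rule 5 (unconditioned shift): tamfepofung → tamfepofunk
  rule 6 (unconditioned shift): tamfepofunk → tamfefofunk
  ⇒ Taranan tamfefofunk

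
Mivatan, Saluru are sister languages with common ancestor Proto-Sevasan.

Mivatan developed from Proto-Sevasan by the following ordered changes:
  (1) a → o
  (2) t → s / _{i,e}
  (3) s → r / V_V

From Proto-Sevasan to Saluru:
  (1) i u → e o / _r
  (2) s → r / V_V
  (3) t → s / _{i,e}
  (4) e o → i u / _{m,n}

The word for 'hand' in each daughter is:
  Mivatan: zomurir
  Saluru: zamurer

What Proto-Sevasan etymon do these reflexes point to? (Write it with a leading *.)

*zamusir

Position 2: Mivatan has o, Saluru has a. Saluru preserves a here (none of its changes turn any other segment into a), so the proto-segment is *a.
Position 5: Mivatan has r, Saluru has r. Taking the neighbouring segments as reconstructed: Mivatan r could go back to *t or *s or *r; Saluru r can only go back to *s — the one source consistent with every daughter is *s.
Position 6: Mivatan has i, Saluru has e. Mivatan preserves i here (none of its changes turn any other segment into i), so the proto-segment is *i.
Verify the candidate proto-form against each daughter:
Mivatan: *zamusir > zomusir > zomurir  (by vowel merger, rhotacism)
Saluru: start from *zamusir.
  rule 1 (pre-rhotic lowering): zamusir → zamuser
  rule 2 (rhotacism): zamuser → zamurer
  rule 3: no change — zamurer
  rule 4: no change — zamurer
  ⇒ Saluru zamurer
No other proto-form is consistent with every reflex, so the reconstruction is *zamusir.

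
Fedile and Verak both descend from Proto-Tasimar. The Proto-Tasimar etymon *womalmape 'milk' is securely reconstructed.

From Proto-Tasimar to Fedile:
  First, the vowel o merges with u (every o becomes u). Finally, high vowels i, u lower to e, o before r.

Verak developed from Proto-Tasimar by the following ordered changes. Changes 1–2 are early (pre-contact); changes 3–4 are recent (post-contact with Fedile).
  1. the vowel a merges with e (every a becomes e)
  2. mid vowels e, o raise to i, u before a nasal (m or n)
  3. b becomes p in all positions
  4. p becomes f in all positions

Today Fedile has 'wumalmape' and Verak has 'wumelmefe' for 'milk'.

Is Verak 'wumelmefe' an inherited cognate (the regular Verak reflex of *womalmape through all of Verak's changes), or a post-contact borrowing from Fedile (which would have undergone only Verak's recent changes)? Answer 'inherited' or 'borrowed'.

inherited

If inherited, *womalmape would pass through all of Verak's changes:
Verak: *womalmape > womelmepe > wumelmepe > wumelmefe  (by vowel merger, pre-nasal raising, unconditioned shift)
If borrowed from Fedile 'wumalmape' after the early changes, it would undergo only the recent ones:
  rule 3 (unconditioned shift): no change (wumalmape)
  rule 4 (unconditioned shift): wumalmape → wumalmafe
  ⇒ as a loan: wumalmafe
Verak 'wumelmefe' matches the inherited outcome exactly, so it is an inherited cognate, not a loan.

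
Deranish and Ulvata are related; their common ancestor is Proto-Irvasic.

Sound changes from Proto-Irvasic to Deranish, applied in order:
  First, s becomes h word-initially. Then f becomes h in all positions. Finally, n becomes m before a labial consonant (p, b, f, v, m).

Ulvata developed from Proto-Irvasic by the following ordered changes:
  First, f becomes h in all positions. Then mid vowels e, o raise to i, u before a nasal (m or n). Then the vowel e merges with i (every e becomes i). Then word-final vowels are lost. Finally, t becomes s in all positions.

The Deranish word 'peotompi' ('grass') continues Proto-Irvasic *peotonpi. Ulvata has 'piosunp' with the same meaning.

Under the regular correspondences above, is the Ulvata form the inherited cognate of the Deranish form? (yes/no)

Derive the expected Ulvata reflex of *peotonpi:
Ulvata: *peotonpi
  peotonpi (rule 1 does not apply)
  peotonpi → peotunpi   [pre-nasal raising]
  peotunpi → piotunpi   [vowel merger]
  piotunpi → piotunp   [apocope]
  piotunp → piosunp   [unconditioned shift]
  giving Ulvata piosunp.
Ulvata 'piosunp' matches the regular reflex exactly, so the pair is cognate.

yes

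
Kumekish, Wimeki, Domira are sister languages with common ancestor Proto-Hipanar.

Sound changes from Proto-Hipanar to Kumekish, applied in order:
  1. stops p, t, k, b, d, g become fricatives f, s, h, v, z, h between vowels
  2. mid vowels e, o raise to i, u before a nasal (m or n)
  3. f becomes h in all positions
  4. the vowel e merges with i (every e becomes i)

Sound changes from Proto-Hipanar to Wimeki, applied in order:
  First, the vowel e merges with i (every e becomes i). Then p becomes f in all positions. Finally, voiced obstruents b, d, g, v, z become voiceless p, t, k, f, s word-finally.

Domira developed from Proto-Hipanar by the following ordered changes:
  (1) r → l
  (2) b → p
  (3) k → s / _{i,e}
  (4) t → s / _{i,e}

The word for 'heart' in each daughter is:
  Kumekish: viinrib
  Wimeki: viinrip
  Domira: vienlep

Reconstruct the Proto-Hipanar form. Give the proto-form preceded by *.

Position 6: Kumekish has i, Wimeki has i, Domira has e. Domira preserves e here (none of its changes turn any other segment into e), so the proto-segment is *e.
Position 5: Kumekish has r, Wimeki has r, Domira has l. Kumekish preserves r here (none of its changes turn any other segment into r), so the proto-segment is *r.
Position 7: Kumekish has b, Wimeki has p, Domira has p. Kumekish preserves b here (none of its changes turn any other segment into b), so the proto-segment is *b.
This points to *vienreb. Verify forward in each daughter:
Kumekish: *vienreb
  vienreb (rule 1 does not apply)
  vienreb → viinreb   [pre-nasal raising]
  viinreb (rule 3 does not apply)
  viinreb → viinrib   [vowel merger]
  giving Kumekish viinrib.
Wimeki: *vienreb > viinrib > viinrip  (by vowel merger, final devoicing)
Domira: *vienreb > vienleb > vienlep  (by unconditioned shift, unconditioned shift)
*vienreb is the unique common source.

*vienreb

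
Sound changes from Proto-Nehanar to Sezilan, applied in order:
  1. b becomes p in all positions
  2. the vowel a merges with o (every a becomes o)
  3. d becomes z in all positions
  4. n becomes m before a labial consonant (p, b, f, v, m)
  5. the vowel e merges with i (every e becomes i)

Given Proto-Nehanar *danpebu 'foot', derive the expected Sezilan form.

Sezilan: *danpebu > danpepu > donpepu > zonpepu > zompepu > zompipu  (by unconditioned shift, vowel merger, unconditioned shift, nasal place assimilation, vowel merger)

zompipu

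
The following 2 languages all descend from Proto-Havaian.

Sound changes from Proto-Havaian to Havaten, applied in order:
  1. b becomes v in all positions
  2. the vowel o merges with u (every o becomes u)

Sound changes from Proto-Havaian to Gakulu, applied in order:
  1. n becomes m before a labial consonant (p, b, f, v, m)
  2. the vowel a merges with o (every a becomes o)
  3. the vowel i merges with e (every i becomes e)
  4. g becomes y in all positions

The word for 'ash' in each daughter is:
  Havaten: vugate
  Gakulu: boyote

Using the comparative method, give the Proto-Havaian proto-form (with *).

Position 3: Havaten has g, Gakulu has y. Havaten preserves g here (none of its changes turn any other segment into g), so the proto-segment is *g.
Position 2: Havaten has u, Gakulu has o. Taking the neighbouring segments as reconstructed: Havaten u could go back to *o or *u; Gakulu o could go back to *a or *o — the one source consistent with every daughter is *o.
Continuing position by position gives *bogate; check it forward:
Havaten: start from *bogate.
  rule 1 (unconditioned shift): bogate → vogate
  rule 2 (vowel merger): vogate → vugate
  ⇒ Havaten vugate
Gakulu: start from *bogate.
  rule 1: no change — bogate
  rule 2 (vowel merger): bogate → bogote
  rule 3: no change — bogote
  rule 4 (unconditioned shift): bogote → boyote
  ⇒ Gakulu boyote
*bogate is the unique common source.

*bogate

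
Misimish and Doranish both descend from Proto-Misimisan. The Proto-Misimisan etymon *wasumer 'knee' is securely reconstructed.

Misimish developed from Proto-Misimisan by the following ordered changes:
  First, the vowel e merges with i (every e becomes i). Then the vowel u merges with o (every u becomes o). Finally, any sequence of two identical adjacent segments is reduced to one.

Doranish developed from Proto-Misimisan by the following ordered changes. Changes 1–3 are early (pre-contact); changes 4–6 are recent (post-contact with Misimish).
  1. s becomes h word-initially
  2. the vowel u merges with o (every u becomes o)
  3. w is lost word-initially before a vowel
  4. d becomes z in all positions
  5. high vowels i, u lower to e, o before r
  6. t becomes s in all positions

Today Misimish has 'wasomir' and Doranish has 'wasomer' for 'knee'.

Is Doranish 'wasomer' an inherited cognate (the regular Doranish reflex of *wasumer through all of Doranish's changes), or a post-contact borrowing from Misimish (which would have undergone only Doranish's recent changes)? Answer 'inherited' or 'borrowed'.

If inherited, *wasumer would pass through all of Doranish's changes:
Doranish: start from *wasumer.
  rule 1: no change — wasumer
  rule 2 (vowel merger): wasumer → wasomer
  rule 3 (glide loss): wasomer → asomer
  rule 4: no change — asomer
  rule 5: no change — asomer
  rule 6: no change — asomer
  ⇒ Doranish asomer
If borrowed from Misimish 'wasomir' after the early changes, it would undergo only the recent ones:
  rule 4 (unconditioned shift): no change (wasomir)
  rule 5 (pre-rhotic lowering): wasomir → wasomer
  rule 6 (unconditioned shift): no change (wasomer)
  ⇒ as a loan: wasomer
Doranish 'wasomer' matches the loan outcome 'wasomer', not the inherited 'asomer' — it skipped the early Doranish changes, so it was borrowed from Misimish.

borrowed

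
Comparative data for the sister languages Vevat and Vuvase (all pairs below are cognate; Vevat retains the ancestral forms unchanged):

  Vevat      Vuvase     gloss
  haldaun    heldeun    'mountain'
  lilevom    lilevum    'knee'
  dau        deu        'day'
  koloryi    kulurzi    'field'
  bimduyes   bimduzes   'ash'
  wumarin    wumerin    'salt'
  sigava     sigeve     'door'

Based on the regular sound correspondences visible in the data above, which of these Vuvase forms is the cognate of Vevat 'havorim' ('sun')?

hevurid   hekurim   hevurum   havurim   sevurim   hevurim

hevurim

sigava ~ sigeve — Vevat a corresponds to Vuvase e after a consonant, before a labial obstruent.
koloryi ~ kulurzi — Vevat o corresponds to Vuvase u after a consonant, before r.
Applying these to Vevat 'havorim':
  havorim → hevorim   (a→e after a consonant, before a labial obstruent)
  hevorim → hevurim   (o→u after a consonant, before r)
So the Vuvase cognate is 'hevurim'.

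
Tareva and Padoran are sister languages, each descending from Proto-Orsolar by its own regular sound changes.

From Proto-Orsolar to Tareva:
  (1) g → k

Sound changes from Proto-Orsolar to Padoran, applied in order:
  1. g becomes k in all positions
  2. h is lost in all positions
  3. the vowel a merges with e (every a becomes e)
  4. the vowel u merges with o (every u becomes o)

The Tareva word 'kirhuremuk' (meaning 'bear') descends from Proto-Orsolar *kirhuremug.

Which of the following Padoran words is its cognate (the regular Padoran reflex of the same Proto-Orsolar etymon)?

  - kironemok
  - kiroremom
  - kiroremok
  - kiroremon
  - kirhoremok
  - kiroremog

kiroremok

Padoran: *kirhuremug
  kirhuremug → kirhuremuk   [unconditioned shift]
  kirhuremuk → kiruremuk   [h-loss]
  kiruremuk (rule 3 does not apply)
  kiruremuk → kiroremok   [vowel merger]
  giving Padoran kiroremok.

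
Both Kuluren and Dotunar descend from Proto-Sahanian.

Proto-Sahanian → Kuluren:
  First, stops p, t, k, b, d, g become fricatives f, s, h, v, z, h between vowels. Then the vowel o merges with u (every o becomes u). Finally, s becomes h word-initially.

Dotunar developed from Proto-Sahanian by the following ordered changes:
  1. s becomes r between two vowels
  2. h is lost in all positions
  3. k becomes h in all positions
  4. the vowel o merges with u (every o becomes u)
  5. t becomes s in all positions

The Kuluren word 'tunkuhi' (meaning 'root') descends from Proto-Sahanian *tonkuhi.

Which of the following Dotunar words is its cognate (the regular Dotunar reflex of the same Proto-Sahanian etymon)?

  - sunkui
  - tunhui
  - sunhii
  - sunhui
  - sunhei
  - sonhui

Dotunar: *tonkuhi > tonkui > tonhui > tunhui > sunhui  (by h-loss, unconditioned shift, vowel merger, unconditioned shift)
Only 'sunhui' matches the regular Dotunar development of *tonkuhi.

sunhui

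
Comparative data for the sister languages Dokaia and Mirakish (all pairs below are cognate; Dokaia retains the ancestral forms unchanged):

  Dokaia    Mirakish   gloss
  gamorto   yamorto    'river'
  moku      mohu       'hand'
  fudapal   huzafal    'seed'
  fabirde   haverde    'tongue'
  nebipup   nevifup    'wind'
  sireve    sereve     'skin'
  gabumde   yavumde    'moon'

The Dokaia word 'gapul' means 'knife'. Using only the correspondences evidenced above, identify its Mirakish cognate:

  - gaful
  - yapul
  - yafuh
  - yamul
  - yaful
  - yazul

gamorto ~ yamorto, gabumde ~ yavumde — Dokaia g corresponds to Mirakish y word-initially before a back vowel.
nebipup ~ nevifup — Dokaia p corresponds to Mirakish f between vowels (before a back vowel).
Applying these to Dokaia 'gapul':
  gapul → yapul   (g→y word-initially before a back vowel)
  yapul → yaful   (p→f between vowels (before a back vowel))
So the Mirakish cognate is 'yaful'.

yaful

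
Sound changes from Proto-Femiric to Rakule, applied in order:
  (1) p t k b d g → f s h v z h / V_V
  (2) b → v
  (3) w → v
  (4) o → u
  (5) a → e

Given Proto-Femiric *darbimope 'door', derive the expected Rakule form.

dervimufe

Rakule: *darbimope > darbimofe > darvimofe > darvimufe > dervimufe  (by intervocalic lenition, unconditioned shift, vowel merger, vowel merger)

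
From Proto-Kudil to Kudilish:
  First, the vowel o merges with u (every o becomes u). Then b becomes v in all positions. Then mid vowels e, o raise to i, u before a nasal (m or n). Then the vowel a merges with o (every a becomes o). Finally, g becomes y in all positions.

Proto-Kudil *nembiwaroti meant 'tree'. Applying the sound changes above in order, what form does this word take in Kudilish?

Kudilish: *nembiwaroti > nembiwaruti > nemviwaruti > nimviwaruti > nimviworuti  (by vowel merger, unconditioned shift, pre-nasal raising, vowel merger)

nimviworuti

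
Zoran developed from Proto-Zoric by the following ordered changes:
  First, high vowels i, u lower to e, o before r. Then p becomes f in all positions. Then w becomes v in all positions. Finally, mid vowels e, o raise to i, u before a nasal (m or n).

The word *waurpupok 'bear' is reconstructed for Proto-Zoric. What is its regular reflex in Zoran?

vaorfufok

Zoran: start from *waurpupok.
  rule 1 (pre-rhotic lowering): waurpupok → waorpupok
  rule 2 (unconditioned shift): waorpupok → waorfufok
  rule 3 (unconditioned shift): waorfufok → vaorfufok
  rule 4: no change — vaorfufok
  ⇒ Zoran vaorfufok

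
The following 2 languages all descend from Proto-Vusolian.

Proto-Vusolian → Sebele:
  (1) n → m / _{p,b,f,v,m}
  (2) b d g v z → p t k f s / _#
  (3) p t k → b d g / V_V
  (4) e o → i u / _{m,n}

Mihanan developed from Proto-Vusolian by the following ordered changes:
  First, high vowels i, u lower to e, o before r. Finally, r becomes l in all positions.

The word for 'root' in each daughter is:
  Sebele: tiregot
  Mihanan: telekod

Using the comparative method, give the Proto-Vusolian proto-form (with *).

Position 2: Sebele has i, Mihanan has e. Taking the neighbouring segments as reconstructed: Sebele i can only go back to *i; Mihanan e could go back to *e or *i — the one source consistent with every daughter is *i.
Position 3: Sebele has r, Mihanan has l. Sebele preserves r here (none of its changes turn any other segment into r), so the proto-segment is *r.
Verify the candidate proto-form against each daughter:
Sebele: start from *tirekod.
  rule 1: no change — tirekod
  rule 2 (final devoicing): tirekod → tirekot
  rule 3 (intervocalic voicing): tirekot → tiregot
  rule 4: no change — tiregot
  ⇒ Sebele tiregot
Mihanan: *tirekod > terekod > telekod  (by pre-rhotic lowering, unconditioned shift)
*tirekod is the unique common source.

*tirekod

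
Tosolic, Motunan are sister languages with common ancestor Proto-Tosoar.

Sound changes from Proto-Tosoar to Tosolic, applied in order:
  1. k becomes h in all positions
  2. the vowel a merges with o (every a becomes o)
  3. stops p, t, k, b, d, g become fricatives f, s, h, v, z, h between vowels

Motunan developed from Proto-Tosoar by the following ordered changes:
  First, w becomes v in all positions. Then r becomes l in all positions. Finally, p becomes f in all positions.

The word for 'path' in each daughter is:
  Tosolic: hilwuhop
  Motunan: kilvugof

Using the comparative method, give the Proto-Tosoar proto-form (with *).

Position 1: Tosolic has h, Motunan has k. Motunan preserves k here (none of its changes turn any other segment into k), so the proto-segment is *k.
Position 6: Tosolic has h, Motunan has g. Motunan preserves g here (none of its changes turn any other segment into g), so the proto-segment is *g.
Position 4: Tosolic has w, Motunan has v. Tosolic preserves w here (none of its changes turn any other segment into w), so the proto-segment is *w.
This points to *kilwugop. Verify forward in each daughter:
Tosolic: *kilwugop > hilwugop > hilwuhop  (by unconditioned shift, intervocalic lenition)
Motunan: *kilwugop
  kilwugop → kilvugop   [unconditioned shift]
  kilvugop (rule 2 does not apply)
  kilvugop → kilvugof   [unconditioned shift]
  giving Motunan kilvugof.
*kilwugop is the unique common source.

*kilwugop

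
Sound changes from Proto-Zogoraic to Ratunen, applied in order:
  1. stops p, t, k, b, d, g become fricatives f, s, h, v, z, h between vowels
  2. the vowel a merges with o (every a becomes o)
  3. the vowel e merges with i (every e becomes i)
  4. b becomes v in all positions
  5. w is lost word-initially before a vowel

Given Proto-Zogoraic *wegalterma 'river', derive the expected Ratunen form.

Ratunen: start from *wegalterma.
  rule 1 (intervocalic lenition): wegalterma → wehalterma
  rule 2 (vowel merger): wehalterma → weholtermo
  rule 3 (vowel merger): weholtermo → wiholtirmo
  rule 4: no change — wiholtirmo
  rule 5 (glide loss): wiholtirmo → iholtirmo
  ⇒ Ratunen iholtirmo

iholtirmo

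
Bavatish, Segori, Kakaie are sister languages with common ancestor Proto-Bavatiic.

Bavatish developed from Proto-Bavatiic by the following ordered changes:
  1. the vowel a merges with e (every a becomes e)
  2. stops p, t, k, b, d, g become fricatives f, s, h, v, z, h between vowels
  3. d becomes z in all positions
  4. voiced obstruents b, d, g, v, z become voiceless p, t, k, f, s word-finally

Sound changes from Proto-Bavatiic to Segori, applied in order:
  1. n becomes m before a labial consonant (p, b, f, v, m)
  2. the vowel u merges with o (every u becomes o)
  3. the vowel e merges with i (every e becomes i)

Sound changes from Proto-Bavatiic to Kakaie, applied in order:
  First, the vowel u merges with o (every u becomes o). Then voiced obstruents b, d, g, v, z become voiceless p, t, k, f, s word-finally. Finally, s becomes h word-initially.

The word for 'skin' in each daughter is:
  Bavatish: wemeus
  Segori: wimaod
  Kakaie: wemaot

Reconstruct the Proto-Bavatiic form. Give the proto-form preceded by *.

*wemaud

Position 2: Bavatish has e, Segori has i, Kakaie has e. Kakaie preserves e here (none of its changes turn any other segment into e), so the proto-segment is *e.
Position 4: Bavatish has e, Segori has a, Kakaie has a. Segori preserves a here (none of its changes turn any other segment into a), so the proto-segment is *a.
Verify the candidate proto-form against each daughter:
Bavatish: *wemaud > wemeud > wemeuz > wemeus  (by vowel merger, unconditioned shift, final devoicing)
Segori: start from *wemaud.
  rule 1: no change — wemaud
  rule 2 (vowel merger): wemaud → wemaod
  rule 3 (vowel merger): wemaod → wimaod
  ⇒ Segori wimaod
Kakaie: *wemaud > wemaod > wemaot  (by vowel merger, final devoicing)
No other proto-form is consistent with every reflex, so the reconstruction is *wemaud.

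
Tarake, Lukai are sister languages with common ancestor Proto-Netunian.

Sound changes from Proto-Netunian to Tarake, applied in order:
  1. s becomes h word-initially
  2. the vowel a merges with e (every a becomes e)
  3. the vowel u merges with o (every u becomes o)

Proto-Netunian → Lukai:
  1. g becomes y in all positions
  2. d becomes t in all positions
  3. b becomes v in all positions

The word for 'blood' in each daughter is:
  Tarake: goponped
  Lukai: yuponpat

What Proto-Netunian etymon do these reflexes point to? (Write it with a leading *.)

Position 1: Tarake has g, Lukai has y. Tarake preserves g here (none of its changes turn any other segment into g), so the proto-segment is *g.
Position 7: Tarake has e, Lukai has a. Lukai preserves a here (none of its changes turn any other segment into a), so the proto-segment is *a.
Position 2: Tarake has o, Lukai has u. Lukai preserves u here (none of its changes turn any other segment into u), so the proto-segment is *u.
Verify the candidate proto-form against each daughter:
Tarake: *guponpad
  guponpad (rule 1 does not apply)
  guponpad → guponped   [vowel merger]
  guponped → goponped   [vowel merger]
  giving Tarake goponped.
Lukai: start from *guponpad.
  rule 1 (unconditioned shift): guponpad → yuponpad
  rule 2 (unconditioned shift): yuponpad → yuponpat
  rule 3: no change — yuponpat
  ⇒ Lukai yuponpat
No other proto-form is consistent with every reflex, so the reconstruction is *guponpad.

*guponpad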